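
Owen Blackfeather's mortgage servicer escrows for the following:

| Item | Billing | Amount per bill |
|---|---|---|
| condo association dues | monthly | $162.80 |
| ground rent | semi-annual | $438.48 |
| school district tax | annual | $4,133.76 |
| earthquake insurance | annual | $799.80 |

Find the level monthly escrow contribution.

$647.01

Condo association dues: $162.80 × 12 = $1,953.60 per year
Ground rent: $438.48 × 2 = $876.96 per year
School district tax: $4,133.76 per year
Earthquake insurance: $799.80 per year
Total annual escrow = $7,764.12
Monthly escrow = $7,764.12 / 12 = $647.01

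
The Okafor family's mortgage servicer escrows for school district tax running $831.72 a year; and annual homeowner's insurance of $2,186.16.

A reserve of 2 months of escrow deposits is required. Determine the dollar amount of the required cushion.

School district tax — $831.72 annually
Homeowner's insurance — $2,186.16 annually
Combined annual = $831.72 + $2,186.16 = $3,017.88
Base monthly escrow = $3,017.88 ÷ 12 = $251.49
Cushion = 2 × $251.49 = $502.98

$502.98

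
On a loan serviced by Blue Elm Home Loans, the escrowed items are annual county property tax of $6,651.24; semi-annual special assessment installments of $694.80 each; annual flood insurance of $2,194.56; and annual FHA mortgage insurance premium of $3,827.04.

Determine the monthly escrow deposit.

$1,171.87

County property tax: $6,651.24 annually
Special assessment: $694.80 × 2 = $1,389.60 annually
Flood insurance: $2,194.56 annually
FHA mortgage insurance premium: $3,827.04 annually
Yearly total = $14,062.44
Per month = $14,062.44 ÷ 12 = $1,171.87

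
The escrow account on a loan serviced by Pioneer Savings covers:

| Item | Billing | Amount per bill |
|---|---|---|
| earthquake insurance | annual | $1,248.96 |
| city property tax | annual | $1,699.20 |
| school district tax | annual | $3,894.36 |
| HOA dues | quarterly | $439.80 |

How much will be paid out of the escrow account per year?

$8,601.72

Earthquake insurance — $1,248.96 per year
City property tax — $1,699.20 per year
School district tax — $3,894.36 per year
HOA dues — $439.80 × 4 = $1,759.20 per year
Total per year = $1,248.96 + $1,699.20 + $3,894.36 + $1,759.20 = $8,601.72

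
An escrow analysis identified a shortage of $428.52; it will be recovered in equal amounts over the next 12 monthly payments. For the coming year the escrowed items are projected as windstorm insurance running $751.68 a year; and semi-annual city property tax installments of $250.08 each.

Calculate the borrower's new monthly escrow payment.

$140.03

Windstorm insurance — $751.68 per year
City property tax — $250.08 × 2 = $500.16 per year
Total per year = $751.68 + $500.16 = $1,251.84
Monthly escrow = $1,251.84 ÷ 12 = $104.32
Shortage per month = $428.52 / 12 = $35.71
New monthly escrow = $104.32 + $35.71 = $140.03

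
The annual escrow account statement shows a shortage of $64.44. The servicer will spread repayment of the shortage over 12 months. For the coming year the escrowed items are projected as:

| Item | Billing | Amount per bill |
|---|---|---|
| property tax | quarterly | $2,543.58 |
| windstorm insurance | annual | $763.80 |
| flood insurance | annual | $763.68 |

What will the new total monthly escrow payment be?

$980.52

Property tax = $2,543.58 × 4 = $10,174.32
Windstorm insurance = $763.80
Flood insurance = $763.68
Total annual escrow = $11,701.80
Monthly escrow = $11,701.80 / 12 = $975.15
Monthly shortage recovery: $64.44 ÷ 12 = $5.37
New monthly escrow = $975.15 + $5.37 = $980.52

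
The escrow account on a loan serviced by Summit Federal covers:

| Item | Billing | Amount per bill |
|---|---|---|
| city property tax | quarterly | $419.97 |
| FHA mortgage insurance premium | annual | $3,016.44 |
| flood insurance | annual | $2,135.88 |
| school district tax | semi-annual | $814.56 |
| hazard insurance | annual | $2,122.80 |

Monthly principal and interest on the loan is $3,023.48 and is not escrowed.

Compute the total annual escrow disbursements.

City property tax = $419.97 × 4 = $1,679.88 per year
FHA mortgage insurance premium = $3,016.44 per year
Flood insurance = $2,135.88 per year
School district tax = $814.56 × 2 = $1,629.12 per year
Hazard insurance = $2,122.80 per year
Combined annual = $1,679.88 + $3,016.44 + $2,135.88 + $1,629.12 + $2,122.80 = $10,584.12

$10,584.12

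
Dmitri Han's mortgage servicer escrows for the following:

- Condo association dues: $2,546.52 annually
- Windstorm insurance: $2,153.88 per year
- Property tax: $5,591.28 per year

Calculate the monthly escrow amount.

$857.64

Condo association dues — $2,546.52 annually
Windstorm insurance — $2,153.88 annually
Property tax — $5,591.28 annually
Total per year = $10,291.68
Monthly = $10,291.68 / 12 = $857.64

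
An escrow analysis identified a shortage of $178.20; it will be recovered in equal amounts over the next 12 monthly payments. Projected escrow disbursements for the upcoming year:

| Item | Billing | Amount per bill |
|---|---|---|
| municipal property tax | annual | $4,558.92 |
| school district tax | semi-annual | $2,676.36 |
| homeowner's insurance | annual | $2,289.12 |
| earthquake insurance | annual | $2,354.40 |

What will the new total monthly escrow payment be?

$1,227.78

Municipal property tax = $4,558.92 per year
School district tax = $2,676.36 × 2 = $5,352.72 per year
Homeowner's insurance = $2,289.12 per year
Earthquake insurance = $2,354.40 per year
Annual escrow total = $14,555.16
Per month = $14,555.16 / 12 = $1,212.93
Shortage per month = $178.20 ÷ 12 = $14.85
Adjusted monthly = $1,212.93 + $14.85 = $1,227.78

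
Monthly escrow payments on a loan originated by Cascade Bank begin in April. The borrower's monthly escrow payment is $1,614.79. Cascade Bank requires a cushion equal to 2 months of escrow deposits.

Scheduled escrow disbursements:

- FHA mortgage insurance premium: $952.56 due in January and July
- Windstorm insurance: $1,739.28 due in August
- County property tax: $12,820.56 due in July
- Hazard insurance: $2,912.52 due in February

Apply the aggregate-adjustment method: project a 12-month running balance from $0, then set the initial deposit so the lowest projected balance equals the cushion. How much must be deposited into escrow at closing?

$10,668.03

Cushion = 2 × $1,614.79 = $3,229.58
Trial balance (start $0, +$1,614.79 each month, − disbursements):
  Apr: +$1,614.79 → $1,614.79
  May: +$1,614.79 → $3,229.58
  Jun: +$1,614.79 → $4,844.37
  Jul: +$1,614.79 − $13,773.12 → -$7,313.96
  Aug: +$1,614.79 − $1,739.28 → -$7,438.45
  Sep: +$1,614.79 → -$5,823.66
  Oct: +$1,614.79 → -$4,208.87
  Nov: +$1,614.79 → -$2,594.08
  Dec: +$1,614.79 → -$979.29
  Jan: +$1,614.79 − $952.56 → -$317.06
  Feb: +$1,614.79 − $2,912.52 → -$1,614.79
  Mar: +$1,614.79 → $0.00
Lowest trial balance = -$7,438.45 (Aug)
Initial deposit = cushion − low point = $3,229.58 − (-$7,438.45) = $10,668.03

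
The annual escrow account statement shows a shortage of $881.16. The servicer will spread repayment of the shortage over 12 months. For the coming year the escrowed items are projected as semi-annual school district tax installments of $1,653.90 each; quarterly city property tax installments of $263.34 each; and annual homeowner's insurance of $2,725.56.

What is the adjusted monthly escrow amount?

School district tax = $1,653.90 × 2 = $3,307.80/yr
City property tax = $263.34 × 4 = $1,053.36/yr
Homeowner's insurance = $2,725.56/yr
Yearly total = $3,307.80 + $1,053.36 + $2,725.56 = $7,086.72
Monthly = $7,086.72 / 12 = $590.56
Shortage spread = $881.16 ÷ 12 = $73.43/mo
Adjusted monthly = $590.56 + $73.43 = $663.99

$663.99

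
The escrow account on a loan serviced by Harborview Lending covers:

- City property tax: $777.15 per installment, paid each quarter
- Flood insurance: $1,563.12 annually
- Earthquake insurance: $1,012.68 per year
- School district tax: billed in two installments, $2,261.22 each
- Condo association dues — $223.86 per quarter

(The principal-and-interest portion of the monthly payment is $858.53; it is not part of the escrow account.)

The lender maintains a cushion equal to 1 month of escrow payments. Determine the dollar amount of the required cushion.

City property tax: $777.15 × 4 = $3,108.60 per year
Flood insurance: $1,563.12 per year
Earthquake insurance: $1,012.68 per year
School district tax: $2,261.22 × 2 = $4,522.44 per year
Condo association dues: $223.86 × 4 = $895.44 per year
Yearly total = $11,102.28
Per month = $11,102.28 / 12 = $925.19
Cushion = 1 × $925.19 = $925.19

$925.19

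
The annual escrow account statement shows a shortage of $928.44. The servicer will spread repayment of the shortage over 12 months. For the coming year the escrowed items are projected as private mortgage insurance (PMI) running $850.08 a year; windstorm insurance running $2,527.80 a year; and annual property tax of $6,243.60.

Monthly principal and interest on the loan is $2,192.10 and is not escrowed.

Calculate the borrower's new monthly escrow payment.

Private mortgage insurance (PMI): $850.08 annually
Windstorm insurance: $2,527.80 annually
Property tax: $6,243.60 annually
Yearly total = $9,621.48
Per month = $9,621.48 ÷ 12 = $801.79
Shortage spread = $928.44 ÷ 12 = $77.37/mo
New monthly escrow = $801.79 + $77.37 = $879.16

$879.16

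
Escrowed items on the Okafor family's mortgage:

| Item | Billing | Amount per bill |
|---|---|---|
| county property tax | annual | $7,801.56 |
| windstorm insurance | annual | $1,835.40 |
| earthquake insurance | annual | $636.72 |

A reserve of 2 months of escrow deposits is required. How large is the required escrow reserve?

$1,712.28

County property tax = $7,801.56 per year
Windstorm insurance = $1,835.40 per year
Earthquake insurance = $636.72 per year
Annual escrow total = $10,273.68
Per month = $10,273.68 ÷ 12 = $856.14
Cushion = 2 × $856.14 = $1,712.28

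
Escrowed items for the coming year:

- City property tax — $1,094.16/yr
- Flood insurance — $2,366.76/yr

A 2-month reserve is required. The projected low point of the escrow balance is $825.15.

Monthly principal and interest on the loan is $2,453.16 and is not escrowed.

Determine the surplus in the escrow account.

$248.33

City property tax = $1,094.16
Flood insurance = $2,366.76
Yearly total = $3,460.92
Base monthly escrow = $3,460.92 / 12 = $288.41
Cushion = 2 × $288.41 = $576.82
Excess over cushion: $825.15 − $576.82 = $248.33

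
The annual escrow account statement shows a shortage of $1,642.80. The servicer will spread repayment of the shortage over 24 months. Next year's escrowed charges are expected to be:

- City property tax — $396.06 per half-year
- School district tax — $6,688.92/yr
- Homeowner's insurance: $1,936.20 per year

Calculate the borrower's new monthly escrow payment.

$853.22

City property tax = $396.06 × 2 = $792.12
School district tax = $6,688.92
Homeowner's insurance = $1,936.20
Yearly total = $9,417.24
Monthly = $9,417.24 / 12 = $784.77
Shortage per month = $1,642.80 ÷ 24 = $68.45
New monthly escrow = $784.77 + $68.45 = $853.22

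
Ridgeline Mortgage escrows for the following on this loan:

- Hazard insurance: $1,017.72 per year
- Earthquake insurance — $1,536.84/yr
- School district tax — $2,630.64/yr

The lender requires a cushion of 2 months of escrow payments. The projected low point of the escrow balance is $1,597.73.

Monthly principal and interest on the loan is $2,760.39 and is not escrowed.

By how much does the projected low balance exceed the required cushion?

$733.53

Hazard insurance — $1,017.72/yr
Earthquake insurance — $1,536.84/yr
School district tax — $2,630.64/yr
Total annual escrow = $5,185.20
Monthly escrow = $5,185.20 ÷ 12 = $432.10
Required cushion = 2 × $432.10 = $864.20
Excess over cushion: $1,597.73 − $864.20 = $733.53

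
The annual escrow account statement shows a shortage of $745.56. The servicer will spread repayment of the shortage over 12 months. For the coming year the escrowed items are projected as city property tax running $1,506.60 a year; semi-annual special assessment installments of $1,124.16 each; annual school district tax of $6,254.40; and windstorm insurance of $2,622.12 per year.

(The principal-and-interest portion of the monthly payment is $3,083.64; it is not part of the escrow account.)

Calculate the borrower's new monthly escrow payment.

$1,114.75

City property tax — $1,506.60 annually
Special assessment — $1,124.16 × 2 = $2,248.32 annually
School district tax — $6,254.40 annually
Windstorm insurance — $2,622.12 annually
Annual escrow total = $12,631.44
Monthly = $12,631.44 ÷ 12 = $1,052.62
Shortage spread = $745.56 / 12 = $62.13/mo
New monthly escrow = $1,052.62 + $62.13 = $1,114.75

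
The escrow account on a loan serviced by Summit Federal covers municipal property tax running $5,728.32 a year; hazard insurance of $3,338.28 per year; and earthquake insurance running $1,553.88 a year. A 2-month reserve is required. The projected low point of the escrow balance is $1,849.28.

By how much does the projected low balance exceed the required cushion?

Municipal property tax: $5,728.32 annually
Hazard insurance: $3,338.28 annually
Earthquake insurance: $1,553.88 annually
Total per year = $5,728.32 + $3,338.28 + $1,553.88 = $10,620.48
Base monthly escrow = $10,620.48 / 12 = $885.04
Required cushion = 2 × $885.04 = $1,770.08
Surplus = $1,849.28 − $1,770.08 = $79.20

$79.20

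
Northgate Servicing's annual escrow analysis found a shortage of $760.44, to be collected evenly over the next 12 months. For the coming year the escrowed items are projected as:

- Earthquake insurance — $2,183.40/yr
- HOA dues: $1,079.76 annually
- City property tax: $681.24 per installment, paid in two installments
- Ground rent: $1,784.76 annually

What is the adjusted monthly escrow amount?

Earthquake insurance: $2,183.40/yr
HOA dues: $1,079.76/yr
City property tax: $681.24 × 2 = $1,362.48/yr
Ground rent: $1,784.76/yr
Annual escrow total = $2,183.40 + $1,079.76 + $1,362.48 + $1,784.76 = $6,410.40
Monthly escrow = $6,410.40 ÷ 12 = $534.20
Shortage spread = $760.44 ÷ 12 = $63.37/mo
Adjusted monthly = $534.20 + $63.37 = $597.57

$597.57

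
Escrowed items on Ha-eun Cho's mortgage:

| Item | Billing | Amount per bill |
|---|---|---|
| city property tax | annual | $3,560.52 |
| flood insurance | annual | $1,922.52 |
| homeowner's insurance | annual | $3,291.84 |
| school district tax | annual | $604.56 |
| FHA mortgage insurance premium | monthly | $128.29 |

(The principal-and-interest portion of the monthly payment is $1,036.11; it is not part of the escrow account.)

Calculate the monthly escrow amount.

$909.91

City property tax — $3,560.52
Flood insurance — $1,922.52
Homeowner's insurance — $3,291.84
School district tax — $604.56
FHA mortgage insurance premium — $128.29 × 12 = $1,539.48
Yearly total = $3,560.52 + $1,922.52 + $3,291.84 + $604.56 + $1,539.48 = $10,918.92
Monthly escrow = $10,918.92 ÷ 12 = $909.91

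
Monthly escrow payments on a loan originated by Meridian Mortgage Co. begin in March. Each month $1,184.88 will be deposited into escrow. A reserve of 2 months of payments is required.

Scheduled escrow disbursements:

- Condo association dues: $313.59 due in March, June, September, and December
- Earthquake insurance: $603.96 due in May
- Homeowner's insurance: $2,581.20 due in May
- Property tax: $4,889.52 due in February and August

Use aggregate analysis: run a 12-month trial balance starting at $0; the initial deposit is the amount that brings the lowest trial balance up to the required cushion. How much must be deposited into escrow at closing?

Cushion = 2 × $1,184.88 = $2,369.76
Trial balance (start $0, +$1,184.88 each month, − disbursements):
  Mar: +$1,184.88 − $313.59 → $871.29
  Apr: +$1,184.88 → $2,056.17
  May: +$1,184.88 − $3,185.16 → $55.89
  Jun: +$1,184.88 − $313.59 → $927.18
  Jul: +$1,184.88 → $2,112.06
  Aug: +$1,184.88 − $4,889.52 → -$1,592.58
  Sep: +$1,184.88 − $313.59 → -$721.29
  Oct: +$1,184.88 → $463.59
  Nov: +$1,184.88 → $1,648.47
  Dec: +$1,184.88 − $313.59 → $2,519.76
  Jan: +$1,184.88 → $3,704.64
  Feb: +$1,184.88 − $4,889.52 → $0.00
Lowest trial balance = -$1,592.58 (Aug)
Initial deposit = cushion − low point = $2,369.76 − (-$1,592.58) = $3,962.34

$3,962.34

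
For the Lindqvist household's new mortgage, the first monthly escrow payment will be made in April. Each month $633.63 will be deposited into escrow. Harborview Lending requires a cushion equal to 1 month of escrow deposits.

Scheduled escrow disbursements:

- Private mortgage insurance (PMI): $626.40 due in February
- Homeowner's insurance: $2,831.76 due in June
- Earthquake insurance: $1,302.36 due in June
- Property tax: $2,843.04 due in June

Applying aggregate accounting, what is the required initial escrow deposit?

Cushion = 1 × $633.63 = $633.63
Trial balance (start $0, +$633.63 each month, − disbursements):
  Apr: +$633.63 → $633.63
  May: +$633.63 → $1,267.26
  Jun: +$633.63 − $6,977.16 → -$5,076.27
  Jul: +$633.63 → -$4,442.64
  Aug: +$633.63 → -$3,809.01
  Sep: +$633.63 → -$3,175.38
  Oct: +$633.63 → -$2,541.75
  Nov: +$633.63 → -$1,908.12
  Dec: +$633.63 → -$1,274.49
  Jan: +$633.63 → -$640.86
  Feb: +$633.63 − $626.40 → -$633.63
  Mar: +$633.63 → $0.00
Lowest trial balance = -$5,076.27 (Jun)
Initial deposit = cushion − low point = $633.63 − (-$5,076.27) = $5,709.90

$5,709.90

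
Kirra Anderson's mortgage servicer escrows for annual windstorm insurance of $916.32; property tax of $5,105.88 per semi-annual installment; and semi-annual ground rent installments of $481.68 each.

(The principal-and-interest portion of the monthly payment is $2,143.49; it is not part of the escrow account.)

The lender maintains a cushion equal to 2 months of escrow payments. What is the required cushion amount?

Windstorm insurance = $916.32 annually
Property tax = $5,105.88 × 2 = $10,211.76 annually
Ground rent = $481.68 × 2 = $963.36 annually
Annual escrow total = $916.32 + $10,211.76 + $963.36 = $12,091.44
Base monthly escrow = $12,091.44 ÷ 12 = $1,007.62
Cushion = 2 × $1,007.62 = $2,015.24

$2,015.24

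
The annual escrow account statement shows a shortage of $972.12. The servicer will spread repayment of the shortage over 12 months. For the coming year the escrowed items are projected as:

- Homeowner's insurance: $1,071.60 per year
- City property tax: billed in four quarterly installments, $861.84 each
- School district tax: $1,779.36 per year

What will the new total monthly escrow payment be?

$605.87

Homeowner's insurance = $1,071.60
City property tax = $861.84 × 4 = $3,447.36
School district tax = $1,779.36
Yearly total = $6,298.32
Base monthly escrow = $6,298.32 ÷ 12 = $524.86
Shortage spread = $972.12 / 12 = $81.01/mo
New monthly escrow = $524.86 + $81.01 = $605.87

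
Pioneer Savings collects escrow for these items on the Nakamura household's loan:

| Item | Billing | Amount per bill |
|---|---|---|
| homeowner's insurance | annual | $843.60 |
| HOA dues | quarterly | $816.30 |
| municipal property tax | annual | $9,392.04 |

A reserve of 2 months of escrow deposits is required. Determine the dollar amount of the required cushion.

Homeowner's insurance: $843.60 annually
HOA dues: $816.30 × 4 = $3,265.20 annually
Municipal property tax: $9,392.04 annually
Total annual escrow = $13,500.84
Base monthly escrow = $13,500.84 ÷ 12 = $1,125.07
Reserve = 2 × $1,125.07 = $2,250.14

$2,250.14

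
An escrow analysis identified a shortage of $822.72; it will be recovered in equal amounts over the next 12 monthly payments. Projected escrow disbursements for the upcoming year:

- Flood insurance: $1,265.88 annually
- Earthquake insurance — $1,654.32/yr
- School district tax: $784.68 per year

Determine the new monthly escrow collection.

Flood insurance — $1,265.88 annually
Earthquake insurance — $1,654.32 annually
School district tax — $784.68 annually
Annual escrow total = $1,265.88 + $1,654.32 + $784.68 = $3,704.88
Base monthly escrow = $3,704.88 / 12 = $308.74
Shortage spread = $822.72 ÷ 12 = $68.56/mo
Adjusted monthly = $308.74 + $68.56 = $377.30

$377.30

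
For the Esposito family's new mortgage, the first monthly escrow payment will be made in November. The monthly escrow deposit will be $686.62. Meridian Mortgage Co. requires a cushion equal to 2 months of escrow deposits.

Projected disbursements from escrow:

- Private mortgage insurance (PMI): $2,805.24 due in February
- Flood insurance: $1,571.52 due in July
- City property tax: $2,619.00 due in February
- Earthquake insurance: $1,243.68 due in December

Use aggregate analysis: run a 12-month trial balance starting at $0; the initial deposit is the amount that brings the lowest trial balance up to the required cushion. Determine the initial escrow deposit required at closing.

Cushion = 2 × $686.62 = $1,373.24
Trial balance (start $0, +$686.62 each month, − disbursements):
  Nov: +$686.62 → $686.62
  Dec: +$686.62 − $1,243.68 → $129.56
  Jan: +$686.62 → $816.18
  Feb: +$686.62 − $5,424.24 → -$3,921.44
  Mar: +$686.62 → -$3,234.82
  Apr: +$686.62 → -$2,548.20
  May: +$686.62 → -$1,861.58
  Jun: +$686.62 → -$1,174.96
  Jul: +$686.62 − $1,571.52 → -$2,059.86
  Aug: +$686.62 → -$1,373.24
  Sep: +$686.62 → -$686.62
  Oct: +$686.62 → $0.00
Lowest trial balance = -$3,921.44 (Feb)
Initial deposit = cushion − low point = $1,373.24 − (-$3,921.44) = $5,294.68

$5,294.68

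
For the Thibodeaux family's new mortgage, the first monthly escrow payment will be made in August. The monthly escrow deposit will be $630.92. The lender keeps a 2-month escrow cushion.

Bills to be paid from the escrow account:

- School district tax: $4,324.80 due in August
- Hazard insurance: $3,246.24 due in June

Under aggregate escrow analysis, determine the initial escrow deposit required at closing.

$4,955.72

Cushion = 2 × $630.92 = $1,261.84
Trial balance (start $0, +$630.92 each month, − disbursements):
  Aug: +$630.92 − $4,324.80 → -$3,693.88
  Sep: +$630.92 → -$3,062.96
  Oct: +$630.92 → -$2,432.04
  Nov: +$630.92 → -$1,801.12
  Dec: +$630.92 → -$1,170.20
  Jan: +$630.92 → -$539.28
  Feb: +$630.92 → $91.64
  Mar: +$630.92 → $722.56
  Apr: +$630.92 → $1,353.48
  May: +$630.92 → $1,984.40
  Jun: +$630.92 − $3,246.24 → -$630.92
  Jul: +$630.92 → $0.00
Lowest trial balance = -$3,693.88 (Aug)
Initial deposit = cushion − low point = $1,261.84 − (-$3,693.88) = $4,955.72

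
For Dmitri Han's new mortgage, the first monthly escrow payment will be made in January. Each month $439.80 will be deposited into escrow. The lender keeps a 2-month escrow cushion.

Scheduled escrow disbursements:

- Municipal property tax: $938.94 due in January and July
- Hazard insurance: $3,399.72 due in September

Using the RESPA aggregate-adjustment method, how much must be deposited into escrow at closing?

Cushion = 2 × $439.80 = $879.60
Trial balance (start $0, +$439.80 each month, − disbursements):
  Jan: +$439.80 − $938.94 → -$499.14
  Feb: +$439.80 → -$59.34
  Mar: +$439.80 → $380.46
  Apr: +$439.80 → $820.26
  May: +$439.80 → $1,260.06
  Jun: +$439.80 → $1,699.86
  Jul: +$439.80 − $938.94 → $1,200.72
  Aug: +$439.80 → $1,640.52
  Sep: +$439.80 − $3,399.72 → -$1,319.40
  Oct: +$439.80 → -$879.60
  Nov: +$439.80 → -$439.80
  Dec: +$439.80 → $0.00
Lowest trial balance = -$1,319.40 (Sep)
Initial deposit = cushion − low point = $879.60 − (-$1,319.40) = $2,199.00

$2,199.00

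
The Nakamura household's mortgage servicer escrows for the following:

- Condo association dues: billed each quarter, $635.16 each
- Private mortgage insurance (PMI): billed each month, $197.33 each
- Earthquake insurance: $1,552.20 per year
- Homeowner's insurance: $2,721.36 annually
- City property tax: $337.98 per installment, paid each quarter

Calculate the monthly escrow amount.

Condo association dues — $635.16 × 4 = $2,540.64 annually
Private mortgage insurance (PMI) — $197.33 × 12 = $2,367.96 annually
Earthquake insurance — $1,552.20 annually
Homeowner's insurance — $2,721.36 annually
City property tax — $337.98 × 4 = $1,351.92 annually
Yearly total = $10,534.08
Per month = $10,534.08 / 12 = $877.84

$877.84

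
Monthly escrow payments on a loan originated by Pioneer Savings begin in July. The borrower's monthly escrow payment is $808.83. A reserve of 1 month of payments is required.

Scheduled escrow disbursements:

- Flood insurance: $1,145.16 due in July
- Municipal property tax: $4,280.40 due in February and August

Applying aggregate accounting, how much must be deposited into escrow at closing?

Cushion = 1 × $808.83 = $808.83
Trial balance (start $0, +$808.83 each month, − disbursements):
  Jul: +$808.83 − $1,145.16 → -$336.33
  Aug: +$808.83 − $4,280.40 → -$3,807.90
  Sep: +$808.83 → -$2,999.07
  Oct: +$808.83 → -$2,190.24
  Nov: +$808.83 → -$1,381.41
  Dec: +$808.83 → -$572.58
  Jan: +$808.83 → $236.25
  Feb: +$808.83 − $4,280.40 → -$3,235.32
  Mar: +$808.83 → -$2,426.49
  Apr: +$808.83 → -$1,617.66
  May: +$808.83 → -$808.83
  Jun: +$808.83 → $0.00
Lowest trial balance = -$3,807.90 (Aug)
Initial deposit = cushion − low point = $808.83 − (-$3,807.90) = $4,616.73

$4,616.73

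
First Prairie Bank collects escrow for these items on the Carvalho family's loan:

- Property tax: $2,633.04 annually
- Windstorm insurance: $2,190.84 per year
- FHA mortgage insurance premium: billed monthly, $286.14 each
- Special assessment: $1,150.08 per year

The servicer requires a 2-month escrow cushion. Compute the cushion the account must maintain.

Property tax = $2,633.04/yr
Windstorm insurance = $2,190.84/yr
FHA mortgage insurance premium = $286.14 × 12 = $3,433.68/yr
Special assessment = $1,150.08/yr
Total annual escrow = $9,407.64
Monthly escrow = $9,407.64 ÷ 12 = $783.97
Cushion = 2 × $783.97 = $1,567.94

$1,567.94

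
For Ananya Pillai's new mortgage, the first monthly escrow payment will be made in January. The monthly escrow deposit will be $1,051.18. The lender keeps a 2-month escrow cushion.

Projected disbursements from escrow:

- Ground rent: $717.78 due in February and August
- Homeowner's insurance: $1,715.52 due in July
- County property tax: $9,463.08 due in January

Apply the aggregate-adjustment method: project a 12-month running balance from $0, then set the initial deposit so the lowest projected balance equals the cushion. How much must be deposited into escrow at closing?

$10,514.26

Cushion = 2 × $1,051.18 = $2,102.36
Trial balance (start $0, +$1,051.18 each month, − disbursements):
  Jan: +$1,051.18 − $9,463.08 → -$8,411.90
  Feb: +$1,051.18 − $717.78 → -$8,078.50
  Mar: +$1,051.18 → -$7,027.32
  Apr: +$1,051.18 → -$5,976.14
  May: +$1,051.18 → -$4,924.96
  Jun: +$1,051.18 → -$3,873.78
  Jul: +$1,051.18 − $1,715.52 → -$4,538.12
  Aug: +$1,051.18 − $717.78 → -$4,204.72
  Sep: +$1,051.18 → -$3,153.54
  Oct: +$1,051.18 → -$2,102.36
  Nov: +$1,051.18 → -$1,051.18
  Dec: +$1,051.18 → $0.00
Lowest trial balance = -$8,411.90 (Jan)
Initial deposit = cushion − low point = $2,102.36 − (-$8,411.90) = $10,514.26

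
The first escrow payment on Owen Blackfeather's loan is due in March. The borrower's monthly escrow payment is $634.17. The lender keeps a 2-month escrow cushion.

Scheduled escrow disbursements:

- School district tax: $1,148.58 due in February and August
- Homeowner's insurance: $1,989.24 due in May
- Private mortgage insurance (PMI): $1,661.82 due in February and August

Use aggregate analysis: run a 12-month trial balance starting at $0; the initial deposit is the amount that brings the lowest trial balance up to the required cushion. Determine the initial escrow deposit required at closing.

$2,262.96

Cushion = 2 × $634.17 = $1,268.34
Trial balance (start $0, +$634.17 each month, − disbursements):
  Mar: +$634.17 → $634.17
  Apr: +$634.17 → $1,268.34
  May: +$634.17 − $1,989.24 → -$86.73
  Jun: +$634.17 → $547.44
  Jul: +$634.17 → $1,181.61
  Aug: +$634.17 − $2,810.40 → -$994.62
  Sep: +$634.17 → -$360.45
  Oct: +$634.17 → $273.72
  Nov: +$634.17 → $907.89
  Dec: +$634.17 → $1,542.06
  Jan: +$634.17 → $2,176.23
  Feb: +$634.17 − $2,810.40 → $0.00
Lowest trial balance = -$994.62 (Aug)
Initial deposit = cushion − low point = $1,268.34 − (-$994.62) = $2,262.96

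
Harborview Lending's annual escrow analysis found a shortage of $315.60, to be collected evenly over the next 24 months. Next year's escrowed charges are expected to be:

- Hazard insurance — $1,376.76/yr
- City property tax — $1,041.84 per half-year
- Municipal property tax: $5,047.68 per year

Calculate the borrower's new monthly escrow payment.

Hazard insurance: $1,376.76 per year
City property tax: $1,041.84 × 2 = $2,083.68 per year
Municipal property tax: $5,047.68 per year
Combined annual = $8,508.12
Monthly = $8,508.12 ÷ 12 = $709.01
Shortage per month = $315.60 ÷ 24 = $13.15
New monthly escrow = $709.01 + $13.15 = $722.16

$722.16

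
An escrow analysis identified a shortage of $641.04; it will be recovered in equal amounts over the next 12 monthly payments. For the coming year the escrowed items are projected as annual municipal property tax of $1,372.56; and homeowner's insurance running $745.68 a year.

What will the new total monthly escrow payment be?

$229.94

Municipal property tax — $1,372.56
Homeowner's insurance — $745.68
Combined annual = $1,372.56 + $745.68 = $2,118.24
Monthly escrow = $2,118.24 ÷ 12 = $176.52
Shortage spread = $641.04 ÷ 12 = $53.42/mo
New monthly escrow = $176.52 + $53.42 = $229.94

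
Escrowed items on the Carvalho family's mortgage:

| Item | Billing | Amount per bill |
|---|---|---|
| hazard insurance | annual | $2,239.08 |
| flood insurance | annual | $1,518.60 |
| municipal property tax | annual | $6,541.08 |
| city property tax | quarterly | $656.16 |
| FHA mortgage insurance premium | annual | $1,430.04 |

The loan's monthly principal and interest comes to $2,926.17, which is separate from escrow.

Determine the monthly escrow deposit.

$1,196.12

Hazard insurance — $2,239.08 annually
Flood insurance — $1,518.60 annually
Municipal property tax — $6,541.08 annually
City property tax — $656.16 × 4 = $2,624.64 annually
FHA mortgage insurance premium — $1,430.04 annually
Total per year = $14,353.44
Per month = $14,353.44 / 12 = $1,196.12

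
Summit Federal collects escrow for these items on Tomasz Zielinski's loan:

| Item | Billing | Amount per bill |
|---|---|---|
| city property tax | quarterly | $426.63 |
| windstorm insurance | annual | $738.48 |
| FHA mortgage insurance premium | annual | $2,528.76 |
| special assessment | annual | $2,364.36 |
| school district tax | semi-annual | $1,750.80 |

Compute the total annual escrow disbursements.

$10,839.72

City property tax — $426.63 × 4 = $1,706.52 per year
Windstorm insurance — $738.48 per year
FHA mortgage insurance premium — $2,528.76 per year
Special assessment — $2,364.36 per year
School district tax — $1,750.80 × 2 = $3,501.60 per year
Combined annual = $10,839.72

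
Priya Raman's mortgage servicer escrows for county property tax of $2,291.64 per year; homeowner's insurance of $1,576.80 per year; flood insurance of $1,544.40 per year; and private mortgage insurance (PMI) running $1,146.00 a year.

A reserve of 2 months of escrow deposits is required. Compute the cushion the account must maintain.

$1,093.14

County property tax — $2,291.64
Homeowner's insurance — $1,576.80
Flood insurance — $1,544.40
Private mortgage insurance (PMI) — $1,146.00
Total annual escrow = $6,558.84
Base monthly escrow = $6,558.84 ÷ 12 = $546.57
Required cushion = 2 × $546.57 = $1,093.14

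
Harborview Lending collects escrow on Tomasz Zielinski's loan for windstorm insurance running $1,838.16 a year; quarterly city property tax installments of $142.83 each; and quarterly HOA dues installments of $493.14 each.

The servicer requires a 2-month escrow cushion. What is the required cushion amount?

$730.34

Windstorm insurance — $1,838.16
City property tax — $142.83 × 4 = $571.32
HOA dues — $493.14 × 4 = $1,972.56
Yearly total = $1,838.16 + $571.32 + $1,972.56 = $4,382.04
Monthly escrow = $4,382.04 ÷ 12 = $365.17
Cushion = 2 × $365.17 = $730.34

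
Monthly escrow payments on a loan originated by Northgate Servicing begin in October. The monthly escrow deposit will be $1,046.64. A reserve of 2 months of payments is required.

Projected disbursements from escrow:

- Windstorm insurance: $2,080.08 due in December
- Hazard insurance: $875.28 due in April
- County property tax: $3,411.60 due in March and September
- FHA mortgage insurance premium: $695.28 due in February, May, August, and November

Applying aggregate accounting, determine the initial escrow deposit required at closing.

$2,695.68

Cushion = 2 × $1,046.64 = $2,093.28
Trial balance (start $0, +$1,046.64 each month, − disbursements):
  Oct: +$1,046.64 → $1,046.64
  Nov: +$1,046.64 − $695.28 → $1,398.00
  Dec: +$1,046.64 − $2,080.08 → $364.56
  Jan: +$1,046.64 → $1,411.20
  Feb: +$1,046.64 − $695.28 → $1,762.56
  Mar: +$1,046.64 − $3,411.60 → -$602.40
  Apr: +$1,046.64 − $875.28 → -$431.04
  May: +$1,046.64 − $695.28 → -$79.68
  Jun: +$1,046.64 → $966.96
  Jul: +$1,046.64 → $2,013.60
  Aug: +$1,046.64 − $695.28 → $2,364.96
  Sep: +$1,046.64 − $3,411.60 → $0.00
Lowest trial balance = -$602.40 (Mar)
Initial deposit = cushion − low point = $2,093.28 − (-$602.40) = $2,695.68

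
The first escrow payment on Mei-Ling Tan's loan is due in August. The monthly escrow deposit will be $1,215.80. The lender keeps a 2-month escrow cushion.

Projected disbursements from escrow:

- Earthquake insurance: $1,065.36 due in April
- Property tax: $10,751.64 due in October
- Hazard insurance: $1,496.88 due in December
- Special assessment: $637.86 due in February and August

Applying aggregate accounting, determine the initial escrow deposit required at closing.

Cushion = 2 × $1,215.80 = $2,431.60
Trial balance (start $0, +$1,215.80 each month, − disbursements):
  Aug: +$1,215.80 − $637.86 → $577.94
  Sep: +$1,215.80 → $1,793.74
  Oct: +$1,215.80 − $10,751.64 → -$7,742.10
  Nov: +$1,215.80 → -$6,526.30
  Dec: +$1,215.80 − $1,496.88 → -$6,807.38
  Jan: +$1,215.80 → -$5,591.58
  Feb: +$1,215.80 − $637.86 → -$5,013.64
  Mar: +$1,215.80 → -$3,797.84
  Apr: +$1,215.80 − $1,065.36 → -$3,647.40
  May: +$1,215.80 → -$2,431.60
  Jun: +$1,215.80 → -$1,215.80
  Jul: +$1,215.80 → $0.00
Lowest trial balance = -$7,742.10 (Oct)
Initial deposit = cushion − low point = $2,431.60 − (-$7,742.10) = $10,173.70

$10,173.70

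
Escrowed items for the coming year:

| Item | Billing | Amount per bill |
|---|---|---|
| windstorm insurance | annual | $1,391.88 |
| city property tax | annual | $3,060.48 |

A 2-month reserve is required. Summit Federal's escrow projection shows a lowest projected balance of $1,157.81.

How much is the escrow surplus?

$415.75

Windstorm insurance — $1,391.88/yr
City property tax — $3,060.48/yr
Yearly total = $1,391.88 + $3,060.48 = $4,452.36
Per month = $4,452.36 / 12 = $371.03
Required cushion = 2 × $371.03 = $742.06
Surplus = $1,157.81 − $742.06 = $415.75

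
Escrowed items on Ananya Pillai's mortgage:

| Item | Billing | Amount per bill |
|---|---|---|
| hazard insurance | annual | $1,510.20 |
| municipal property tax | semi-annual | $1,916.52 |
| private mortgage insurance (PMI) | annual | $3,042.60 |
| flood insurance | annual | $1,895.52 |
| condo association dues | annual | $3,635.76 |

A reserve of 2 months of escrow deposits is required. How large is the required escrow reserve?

Hazard insurance: $1,510.20 per year
Municipal property tax: $1,916.52 × 2 = $3,833.04 per year
Private mortgage insurance (PMI): $3,042.60 per year
Flood insurance: $1,895.52 per year
Condo association dues: $3,635.76 per year
Annual escrow total = $1,510.20 + $3,833.04 + $3,042.60 + $1,895.52 + $3,635.76 = $13,917.12
Monthly escrow = $13,917.12 ÷ 12 = $1,159.76
Required cushion = 2 × $1,159.76 = $2,319.52

$2,319.52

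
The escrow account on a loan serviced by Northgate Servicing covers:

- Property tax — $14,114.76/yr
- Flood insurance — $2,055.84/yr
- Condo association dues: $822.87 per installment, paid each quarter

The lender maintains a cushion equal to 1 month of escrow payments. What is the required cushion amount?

$1,621.84

Property tax: $14,114.76 per year
Flood insurance: $2,055.84 per year
Condo association dues: $822.87 × 4 = $3,291.48 per year
Total annual escrow = $19,462.08
Base monthly escrow = $19,462.08 / 12 = $1,621.84
Required cushion = 1 × $1,621.84 = $1,621.84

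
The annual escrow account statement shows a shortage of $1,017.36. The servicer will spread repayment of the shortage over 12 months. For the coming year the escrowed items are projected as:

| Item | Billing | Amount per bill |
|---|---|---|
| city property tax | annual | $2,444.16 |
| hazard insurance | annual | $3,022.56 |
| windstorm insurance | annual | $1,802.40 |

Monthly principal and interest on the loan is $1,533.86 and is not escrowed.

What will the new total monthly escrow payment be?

City property tax — $2,444.16
Hazard insurance — $3,022.56
Windstorm insurance — $1,802.40
Total annual escrow = $7,269.12
Per month = $7,269.12 ÷ 12 = $605.76
Shortage per month = $1,017.36 / 12 = $84.78
New monthly escrow = $605.76 + $84.78 = $690.54

$690.54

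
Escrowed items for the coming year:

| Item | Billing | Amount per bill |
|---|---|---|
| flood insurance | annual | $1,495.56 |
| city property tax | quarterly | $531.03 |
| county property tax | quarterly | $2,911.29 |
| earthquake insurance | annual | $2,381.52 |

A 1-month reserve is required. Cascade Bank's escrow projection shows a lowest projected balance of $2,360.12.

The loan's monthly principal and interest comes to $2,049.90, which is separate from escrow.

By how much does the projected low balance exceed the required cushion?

Flood insurance = $1,495.56 annually
City property tax = $531.03 × 4 = $2,124.12 annually
County property tax = $2,911.29 × 4 = $11,645.16 annually
Earthquake insurance = $2,381.52 annually
Annual escrow total = $1,495.56 + $2,124.12 + $11,645.16 + $2,381.52 = $17,646.36
Base monthly escrow = $17,646.36 / 12 = $1,470.53
Required cushion = 1 × $1,470.53 = $1,470.53
Excess over cushion: $2,360.12 − $1,470.53 = $889.59

$889.59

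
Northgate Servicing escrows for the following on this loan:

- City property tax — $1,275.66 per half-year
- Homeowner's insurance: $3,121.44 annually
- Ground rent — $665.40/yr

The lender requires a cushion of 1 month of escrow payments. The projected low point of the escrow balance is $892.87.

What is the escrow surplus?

City property tax = $1,275.66 × 2 = $2,551.32
Homeowner's insurance = $3,121.44
Ground rent = $665.40
Annual escrow total = $6,338.16
Monthly = $6,338.16 ÷ 12 = $528.18
Required reserve = 1 × $528.18 = $528.18
Excess over cushion: $892.87 − $528.18 = $364.69

$364.69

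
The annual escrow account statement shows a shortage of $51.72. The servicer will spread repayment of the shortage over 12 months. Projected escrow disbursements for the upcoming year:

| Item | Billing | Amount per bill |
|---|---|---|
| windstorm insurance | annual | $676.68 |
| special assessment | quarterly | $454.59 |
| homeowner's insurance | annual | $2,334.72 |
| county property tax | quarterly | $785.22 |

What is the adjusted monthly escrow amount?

$668.53

Windstorm insurance: $676.68/yr
Special assessment: $454.59 × 4 = $1,818.36/yr
Homeowner's insurance: $2,334.72/yr
County property tax: $785.22 × 4 = $3,140.88/yr
Yearly total = $676.68 + $1,818.36 + $2,334.72 + $3,140.88 = $7,970.64
Monthly = $7,970.64 ÷ 12 = $664.22
Shortage per month = $51.72 ÷ 12 = $4.31
Adjusted monthly = $664.22 + $4.31 = $668.53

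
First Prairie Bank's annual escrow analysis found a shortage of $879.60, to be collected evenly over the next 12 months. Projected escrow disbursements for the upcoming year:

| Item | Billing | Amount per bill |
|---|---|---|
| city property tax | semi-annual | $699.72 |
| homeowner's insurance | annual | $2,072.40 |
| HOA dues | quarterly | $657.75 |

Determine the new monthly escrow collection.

City property tax: $699.72 × 2 = $1,399.44 per year
Homeowner's insurance: $2,072.40 per year
HOA dues: $657.75 × 4 = $2,631.00 per year
Yearly total = $1,399.44 + $2,072.40 + $2,631.00 = $6,102.84
Per month = $6,102.84 ÷ 12 = $508.57
Shortage per month = $879.60 ÷ 12 = $73.30
New monthly escrow = $508.57 + $73.30 = $581.87

$581.87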